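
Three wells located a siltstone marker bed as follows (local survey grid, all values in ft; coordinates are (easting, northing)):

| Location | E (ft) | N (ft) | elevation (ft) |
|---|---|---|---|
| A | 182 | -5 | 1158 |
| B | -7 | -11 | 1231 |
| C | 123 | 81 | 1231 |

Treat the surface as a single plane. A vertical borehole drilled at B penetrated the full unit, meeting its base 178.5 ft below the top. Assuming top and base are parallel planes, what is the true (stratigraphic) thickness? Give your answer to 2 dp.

Let the plane be z = a·E + b·N + c.
B−A: −189a − 6b = 73;  C−A: −59a + 86b = 73.
Solving gives a = −0.40438, b = 0.57141.
|∇z| = √(a²+b²) = 0.70003, so dip δ = arctan(0.70003) = 34.99°.
True thickness = vertical thickness × cos δ = 178.5 × cos 34.99° = 146.23 ft.

146.23 ft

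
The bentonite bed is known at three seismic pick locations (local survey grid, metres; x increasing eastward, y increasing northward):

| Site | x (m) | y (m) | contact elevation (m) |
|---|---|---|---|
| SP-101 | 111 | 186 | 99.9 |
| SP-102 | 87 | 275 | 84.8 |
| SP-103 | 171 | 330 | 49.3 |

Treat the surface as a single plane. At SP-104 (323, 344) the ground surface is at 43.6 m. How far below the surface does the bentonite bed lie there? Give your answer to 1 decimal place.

37.9 m

Two edge vectors: SP-101→SP-102 = (-24, 89, -15.1), SP-101→SP-103 = (60, 144, -50.6).
Normal n = (SP-101→SP-102) × (SP-101→SP-103) = (-2329, -2120.4, -8796).
So ∂z/∂x = −n_x/n_z = −0.26478 and ∂z/∂y = −n_y/n_z = −0.24106.
Intercept c from SP-101: 99.9 + 29.39 + 44.84 = 174.13.
At (323, 344): z_contact = −85.52 − 82.93 + 174.13 = 5.68 m.
Depth below ground = 43.6 − 5.68 = 37.9 m.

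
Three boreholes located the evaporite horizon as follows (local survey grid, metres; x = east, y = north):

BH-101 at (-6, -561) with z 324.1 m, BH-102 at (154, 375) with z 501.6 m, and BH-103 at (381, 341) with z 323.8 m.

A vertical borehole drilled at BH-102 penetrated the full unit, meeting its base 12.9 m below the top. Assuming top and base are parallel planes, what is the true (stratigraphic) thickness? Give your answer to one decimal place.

Let the plane be z = a·x + b·y + c.
BH-102−BH-101: 160a + 936b = 177.5;  BH-103−BH-101: 387a + 902b = −0.3.
Solving gives a = −0.73601, b = 0.31545.
|∇z| = √(a²+b²) = 0.80076, so dip δ = arctan(0.80076) = 38.69°.
True thickness = vertical thickness × cos δ = 12.9 × cos 38.69° = 10.1 m.

10.1 m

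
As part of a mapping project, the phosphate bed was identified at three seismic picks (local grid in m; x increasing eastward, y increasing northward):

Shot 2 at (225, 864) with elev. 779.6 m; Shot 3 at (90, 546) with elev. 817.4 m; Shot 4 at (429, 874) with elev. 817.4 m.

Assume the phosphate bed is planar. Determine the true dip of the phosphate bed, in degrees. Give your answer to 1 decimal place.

Two edge vectors: Shot 2→Shot 3 = (-135, -318, 37.8), Shot 2→Shot 4 = (204, 10, 37.8).
Normal n = (Shot 2→Shot 3) × (Shot 2→Shot 4) = (-12398.4, 12814.2, 63522).
So ∂z/∂x = −n_x/n_z = 0.19518 and ∂z/∂y = −n_y/n_z = −0.20173.
Gradient magnitude |∇z| = √(a² + b²) = √(0.03810 + 0.04069) = 0.28070.
True dip = arctan(0.28070) = 15.7°, dipping toward NW (azimuth ≈ 316°).

15.7°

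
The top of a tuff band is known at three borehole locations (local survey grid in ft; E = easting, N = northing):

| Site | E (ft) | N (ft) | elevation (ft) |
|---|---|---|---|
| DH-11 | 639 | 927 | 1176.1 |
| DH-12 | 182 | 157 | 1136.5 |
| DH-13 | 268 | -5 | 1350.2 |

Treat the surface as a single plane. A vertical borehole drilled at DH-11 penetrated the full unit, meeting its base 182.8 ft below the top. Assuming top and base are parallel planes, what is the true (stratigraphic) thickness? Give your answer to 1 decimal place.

Let the plane be z = a·E + b·N + c.
DH-12−DH-11: −457a − 770b = −39.6;  DH-13−DH-11: −371a − 932b = 174.1.
Solving gives a = 1.21896, b = −0.67203.
|∇z| = √(a²+b²) = 1.39194, so dip δ = arctan(1.39194) = 54.31°.
True thickness = vertical thickness × cos δ = 182.8 × cos 54.31° = 106.7 ft.

106.7 ft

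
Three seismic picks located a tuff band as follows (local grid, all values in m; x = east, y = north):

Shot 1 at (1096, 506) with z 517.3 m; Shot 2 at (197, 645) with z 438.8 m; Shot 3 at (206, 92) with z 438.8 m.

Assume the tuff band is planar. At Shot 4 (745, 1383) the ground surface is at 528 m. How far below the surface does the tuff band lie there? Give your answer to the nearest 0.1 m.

Two edge vectors: Shot 1→Shot 2 = (-899, 139, -78.5), Shot 1→Shot 3 = (-890, -414, -78.5).
Normal n = (Shot 1→Shot 2) × (Shot 1→Shot 3) = (-43410.5, -706.5, 495896).
So ∂z/∂x = −n_x/n_z = 0.087540 and ∂z/∂y = −n_y/n_z = 0.001425.
Intercept c from Shot 1: 517.3 − 95.94 − 0.72 = 420.64.
At (745, 1383): z_contact = 65.22 + 1.97 + 420.64 = 487.82 m.
Depth below ground = 528 − 487.82 = 40.2 m.

40.2 m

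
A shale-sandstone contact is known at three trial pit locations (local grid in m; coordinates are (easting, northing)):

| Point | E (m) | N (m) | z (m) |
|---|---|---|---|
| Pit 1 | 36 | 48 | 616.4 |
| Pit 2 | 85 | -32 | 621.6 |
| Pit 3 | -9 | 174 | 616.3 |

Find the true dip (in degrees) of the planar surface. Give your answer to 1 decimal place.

Two edge vectors: Pit 1→Pit 2 = (49, -80, 5.2), Pit 1→Pit 3 = (-45, 126, -0.1).
Normal n = (Pit 1→Pit 2) × (Pit 1→Pit 3) = (-647.2, -229.1, 2574).
So ∂z/∂E = −n_x/n_z = 0.25144 and ∂z/∂N = −n_y/n_z = 0.08901.
Gradient magnitude |∇z| = √(a² + b²) = √(0.06322 + 0.00792) = 0.26673.
True dip = arctan(0.26673) = 14.9°, dipping toward WSW (azimuth ≈ 251°).

14.9°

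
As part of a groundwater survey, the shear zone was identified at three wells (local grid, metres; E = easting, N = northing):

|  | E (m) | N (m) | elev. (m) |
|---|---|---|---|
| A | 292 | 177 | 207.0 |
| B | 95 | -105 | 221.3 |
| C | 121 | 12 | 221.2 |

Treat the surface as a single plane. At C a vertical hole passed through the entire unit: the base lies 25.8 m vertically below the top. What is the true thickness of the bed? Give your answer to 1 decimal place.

25.7 m

Two edge vectors: A→B = (-197, -282, 14.3), A→C = (-171, -165, 14.2).
Normal n = (A→B) × (A→C) = (-1644.9, 352.1, -15717).
So ∂z/∂E = −n_x/n_z = −0.10466 and ∂z/∂N = −n_y/n_z = 0.02240.
|∇z| = √(a²+b²) = 0.10703, so dip δ = arctan(0.10703) = 6.11°.
True thickness = vertical thickness × cos δ = 25.8 × cos 6.11° = 25.7 m.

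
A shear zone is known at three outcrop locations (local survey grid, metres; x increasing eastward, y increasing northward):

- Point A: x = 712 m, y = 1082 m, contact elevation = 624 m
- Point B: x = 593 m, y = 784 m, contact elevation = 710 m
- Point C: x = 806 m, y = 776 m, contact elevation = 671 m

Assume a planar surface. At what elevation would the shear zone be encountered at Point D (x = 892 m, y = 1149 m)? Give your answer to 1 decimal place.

Let the plane be z = a·x + b·y + c.
Point B−Point A: −119a − 298b = 86;  Point C−Point A: 94a − 306b = 47.
Solving gives a = −0.191072, b = −0.212290.
Then c = 624 − a·712 − b·1082 = 989.74.
At (892, 1149): z = −170.4 − 243.9 + 989.74 = 575.4 m.

575.4 m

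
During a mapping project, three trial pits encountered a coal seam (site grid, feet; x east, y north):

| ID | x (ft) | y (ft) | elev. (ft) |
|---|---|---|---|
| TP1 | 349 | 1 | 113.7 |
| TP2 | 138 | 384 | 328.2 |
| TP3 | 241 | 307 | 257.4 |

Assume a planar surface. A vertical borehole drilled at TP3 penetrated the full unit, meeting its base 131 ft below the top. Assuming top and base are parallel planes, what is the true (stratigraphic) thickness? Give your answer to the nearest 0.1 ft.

114.7 ft

Two edge vectors: TP1→TP2 = (-211, 383, 214.5), TP1→TP3 = (-108, 306, 143.7).
Normal n = (TP1→TP2) × (TP1→TP3) = (-10599.9, 7154.7, -23202).
So ∂z/∂x = −n_x/n_z = −0.45685 and ∂z/∂y = −n_y/n_z = 0.30837.
|∇z| = √(a²+b²) = 0.55118, so dip δ = arctan(0.55118) = 28.86°.
True thickness = vertical thickness × cos δ = 131 × cos 28.86° = 114.7 ft.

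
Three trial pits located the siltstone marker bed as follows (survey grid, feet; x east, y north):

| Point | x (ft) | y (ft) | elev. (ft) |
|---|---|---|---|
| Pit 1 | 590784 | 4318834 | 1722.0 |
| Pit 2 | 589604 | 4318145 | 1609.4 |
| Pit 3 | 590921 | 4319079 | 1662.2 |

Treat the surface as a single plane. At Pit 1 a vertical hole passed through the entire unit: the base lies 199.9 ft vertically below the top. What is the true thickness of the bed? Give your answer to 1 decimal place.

Let the plane be z = a·x + b·y + c.
Pit 2−Pit 1: −1180a − 689b = −112.6;  Pit 3−Pit 1: 137a + 245b = −59.8.
Solving gives a = 0.35330, b = −0.44164.
|∇z| = √(a²+b²) = 0.56556, so dip δ = arctan(0.56556) = 29.49°.
True thickness = vertical thickness × cos δ = 199.9 × cos 29.49° = 174.0 ft.

174.0 ft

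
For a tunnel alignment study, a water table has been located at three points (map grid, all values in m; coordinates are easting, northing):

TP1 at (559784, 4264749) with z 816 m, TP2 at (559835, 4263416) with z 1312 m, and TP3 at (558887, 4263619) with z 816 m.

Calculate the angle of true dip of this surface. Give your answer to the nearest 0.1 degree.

Two edge vectors: TP1→TP2 = (51, -1333, 496), TP1→TP3 = (-897, -1130, 0).
Normal n = (TP1→TP2) × (TP1→TP3) = (560480, -444912, -1253331).
So ∂z/∂easting = −n_x/n_z = 0.44719 and ∂z/∂northing = −n_y/n_z = −0.35498.
Gradient magnitude |∇z| = √(a² + b²) = √(0.19998 + 0.12601) = 0.57096.
True dip = arctan(0.57096) = 29.7°, dipping toward NW (azimuth ≈ 308°).

29.7°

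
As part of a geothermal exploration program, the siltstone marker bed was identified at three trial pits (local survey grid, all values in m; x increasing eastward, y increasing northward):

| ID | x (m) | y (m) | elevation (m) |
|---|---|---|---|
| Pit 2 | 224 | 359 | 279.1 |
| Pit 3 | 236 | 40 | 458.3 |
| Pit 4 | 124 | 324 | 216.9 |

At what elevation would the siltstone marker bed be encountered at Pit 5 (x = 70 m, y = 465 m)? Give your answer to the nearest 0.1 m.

98.3 m

Two edge vectors: Pit 2→Pit 3 = (12, -319, 179.2), Pit 2→Pit 4 = (-100, -35, -62.2).
Normal n = (Pit 2→Pit 3) × (Pit 2→Pit 4) = (26113.8, -17173.6, -32320).
So ∂z/∂x = −n_x/n_z = 0.80798 and ∂z/∂y = −n_y/n_z = −0.53136.
Intercept c from Pit 2: 279.1 − 180.99 + 190.76 = 288.87.
At (70, 465): z = 56.6 − 247.1 + 288.87 = 98.3 m.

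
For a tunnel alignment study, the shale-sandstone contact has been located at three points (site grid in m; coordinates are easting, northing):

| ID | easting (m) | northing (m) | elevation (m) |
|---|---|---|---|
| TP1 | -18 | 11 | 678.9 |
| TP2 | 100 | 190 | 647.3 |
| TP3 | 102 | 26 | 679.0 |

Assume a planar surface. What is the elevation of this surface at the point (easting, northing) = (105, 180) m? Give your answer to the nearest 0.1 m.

Two edge vectors: TP1→TP2 = (118, 179, -31.6), TP1→TP3 = (120, 15, 0.1).
Normal n = (TP1→TP2) × (TP1→TP3) = (491.9, -3803.8, -19710).
So ∂z/∂easting = −n_x/n_z = 0.02496 and ∂z/∂northing = −n_y/n_z = −0.19299.
Intercept c from TP1: 678.9 + 0.45 + 2.12 = 681.47.
At (105, 180): z = 2.6 − 34.7 + 681.47 = 649.4 m.

649.4 m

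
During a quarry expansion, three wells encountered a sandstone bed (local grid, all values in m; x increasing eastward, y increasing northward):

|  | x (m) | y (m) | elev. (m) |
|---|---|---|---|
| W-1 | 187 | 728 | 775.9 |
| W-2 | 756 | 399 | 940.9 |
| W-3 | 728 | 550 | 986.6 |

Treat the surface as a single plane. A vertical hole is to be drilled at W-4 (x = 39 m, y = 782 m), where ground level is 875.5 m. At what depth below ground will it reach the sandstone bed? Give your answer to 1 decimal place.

155.1 m

Two edge vectors: W-1→W-2 = (569, -329, 165), W-1→W-3 = (541, -178, 210.7).
Normal n = (W-1→W-2) × (W-1→W-3) = (-39950.3, -30623.3, 76707).
So ∂z/∂x = −n_x/n_z = 0.52082 and ∂z/∂y = −n_y/n_z = 0.39922.
Intercept c from W-1: 775.9 − 97.39 − 290.64 = 387.87.
At (39, 782): z_contact = 20.31 + 312.19 + 387.87 = 720.38 m.
Depth below ground = 875.5 − 720.38 = 155.1 m.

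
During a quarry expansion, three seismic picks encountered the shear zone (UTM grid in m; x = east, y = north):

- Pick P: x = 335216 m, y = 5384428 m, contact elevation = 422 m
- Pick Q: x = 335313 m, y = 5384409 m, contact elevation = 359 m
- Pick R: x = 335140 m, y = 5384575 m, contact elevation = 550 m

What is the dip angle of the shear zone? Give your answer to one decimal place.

38.6°

Two edge vectors: Pick P→Pick Q = (97, -19, -63), Pick P→Pick R = (-76, 147, 128).
Normal n = (Pick P→Pick Q) × (Pick P→Pick R) = (6829, -7628, 12815).
So ∂z/∂x = −n_x/n_z = −0.53289 and ∂z/∂y = −n_y/n_z = 0.59524.
Gradient magnitude |∇z| = √(a² + b²) = √(0.28397 + 0.35431) = 0.79893.
True dip = arctan(0.79893) = 38.6°, dipping toward SE (azimuth ≈ 138°).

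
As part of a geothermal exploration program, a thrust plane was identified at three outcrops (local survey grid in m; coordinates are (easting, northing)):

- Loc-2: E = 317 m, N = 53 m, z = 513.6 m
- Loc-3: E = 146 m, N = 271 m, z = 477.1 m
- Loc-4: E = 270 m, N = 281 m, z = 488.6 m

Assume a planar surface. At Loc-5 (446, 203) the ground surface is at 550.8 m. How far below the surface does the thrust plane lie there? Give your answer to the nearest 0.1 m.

Let the plane be z = a·E + b·N + c.
Loc-3−Loc-2: −171a + 218b = −36.5;  Loc-4−Loc-2: −47a + 228b = −25.
Solving gives a = 0.09992, b = −0.08905.
Then c = 513.6 − a·317 − b·53 = 486.64.
At (446, 203): z_contact = 44.57 − 18.08 + 486.64 = 513.13 m.
Depth below ground = 550.8 − 513.13 = 37.7 m.

37.7 m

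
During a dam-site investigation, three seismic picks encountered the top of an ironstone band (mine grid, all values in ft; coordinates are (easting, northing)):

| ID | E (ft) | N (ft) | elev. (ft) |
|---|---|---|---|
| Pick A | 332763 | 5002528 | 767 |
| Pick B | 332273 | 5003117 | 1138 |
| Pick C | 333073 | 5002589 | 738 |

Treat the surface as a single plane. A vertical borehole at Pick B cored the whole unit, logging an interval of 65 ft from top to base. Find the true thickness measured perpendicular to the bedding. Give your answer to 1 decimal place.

57.9 ft

Let the plane be z = a·E + b·N + c.
Pick B−Pick A: −490a + 589b = 371;  Pick C−Pick A: 310a + 61b = −29.
Solving gives a = −0.18690, b = 0.47440.
|∇z| = √(a²+b²) = 0.50989, so dip δ = arctan(0.50989) = 27.02°.
True thickness = vertical thickness × cos δ = 65 × cos 27.02° = 57.9 ft.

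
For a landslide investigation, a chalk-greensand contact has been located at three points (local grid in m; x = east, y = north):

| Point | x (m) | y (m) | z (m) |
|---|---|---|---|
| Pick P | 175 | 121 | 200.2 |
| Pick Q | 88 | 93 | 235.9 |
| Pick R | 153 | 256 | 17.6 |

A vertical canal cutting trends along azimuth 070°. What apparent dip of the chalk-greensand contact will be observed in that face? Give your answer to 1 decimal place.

23.7°

Let the plane be z = a·x + b·y + c.
Pick Q−Pick P: −87a − 28b = 35.7;  Pick R−Pick P: −22a + 135b = −182.6.
Solving gives a = 0.02373, b = −1.34873.
Unit vector along 070° is (sin 70°, cos 70°) = (0.9397, 0.3420).
Slope in that direction = a·(0.9397) + b·(0.3420) = −0.43899.
Apparent dip = arctan|0.43899| = 23.7° (true dip is 53.4°, so apparent ≤ true as expected).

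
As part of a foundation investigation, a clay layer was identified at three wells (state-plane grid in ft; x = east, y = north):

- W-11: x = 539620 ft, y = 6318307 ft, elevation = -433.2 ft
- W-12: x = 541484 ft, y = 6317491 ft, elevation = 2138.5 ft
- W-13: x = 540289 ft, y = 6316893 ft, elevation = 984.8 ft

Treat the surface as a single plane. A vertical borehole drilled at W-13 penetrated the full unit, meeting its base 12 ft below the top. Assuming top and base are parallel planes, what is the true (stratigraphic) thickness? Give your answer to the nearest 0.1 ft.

7.4 ft

Let the plane be z = a·x + b·y + c.
W-12−W-11: 1864a − 816b = 2571.7;  W-13−W-11: 669a − 1414b = 1418.
Solving gives a = 1.18638, b = −0.44152.
|∇z| = √(a²+b²) = 1.26588, so dip δ = arctan(1.26588) = 51.69°.
True thickness = vertical thickness × cos δ = 12 × cos 51.69° = 7.4 ft.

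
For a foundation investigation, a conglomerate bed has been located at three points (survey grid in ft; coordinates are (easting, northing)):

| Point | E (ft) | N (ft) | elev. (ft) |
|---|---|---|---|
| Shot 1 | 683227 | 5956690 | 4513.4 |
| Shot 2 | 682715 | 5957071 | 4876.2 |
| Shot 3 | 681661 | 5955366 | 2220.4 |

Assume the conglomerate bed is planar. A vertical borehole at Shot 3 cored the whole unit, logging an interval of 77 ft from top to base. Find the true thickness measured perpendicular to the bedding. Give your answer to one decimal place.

44.7 ft

Two edge vectors: Shot 1→Shot 2 = (-512, 381, 362.8), Shot 1→Shot 3 = (-1566, -1324, -2293).
Normal n = (Shot 1→Shot 2) × (Shot 1→Shot 3) = (-393285.8, -1742160.8, 1274534).
So ∂z/∂E = −n_x/n_z = 0.30857 and ∂z/∂N = −n_y/n_z = 1.36690.
|∇z| = √(a²+b²) = 1.40130, so dip δ = arctan(1.40130) = 54.49°.
True thickness = vertical thickness × cos δ = 77 × cos 54.49° = 44.7 ft.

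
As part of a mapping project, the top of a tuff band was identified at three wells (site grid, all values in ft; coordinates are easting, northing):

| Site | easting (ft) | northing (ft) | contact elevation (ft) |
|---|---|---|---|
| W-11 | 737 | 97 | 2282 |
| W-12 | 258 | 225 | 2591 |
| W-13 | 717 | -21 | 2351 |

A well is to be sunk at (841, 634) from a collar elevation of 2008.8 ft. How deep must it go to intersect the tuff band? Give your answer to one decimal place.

Two edge vectors: W-11→W-12 = (-479, 128, 309), W-11→W-13 = (-20, -118, 69).
Normal n = (W-11→W-12) × (W-11→W-13) = (45294, 26871, 59082).
So ∂z/∂easting = −n_x/n_z = −0.76663 and ∂z/∂northing = −n_y/n_z = −0.45481.
Intercept c from W-11: 2282 + 565.01 + 44.12 = 2891.12.
At (841, 634): z_contact = −644.74 − 288.35 + 2891.12 = 1958.04 ft.
Depth below ground = 2008.8 − 1958.04 = 50.8 ft.

50.8 ft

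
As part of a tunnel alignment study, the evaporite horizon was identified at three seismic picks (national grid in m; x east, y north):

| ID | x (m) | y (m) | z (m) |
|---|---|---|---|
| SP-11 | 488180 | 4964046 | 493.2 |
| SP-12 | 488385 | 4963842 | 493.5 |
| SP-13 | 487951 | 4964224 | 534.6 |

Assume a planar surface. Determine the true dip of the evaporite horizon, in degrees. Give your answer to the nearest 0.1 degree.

49.7°

Let the plane be z = a·x + b·y + c.
SP-12−SP-11: 205a − 204b = 0.3;  SP-13−SP-11: −229a + 178b = 41.4.
Solving gives a = −0.83112, b = −0.83666.
Gradient magnitude |∇z| = √(a² + b²) = √(0.69076 + 0.70000) = 1.17930.
True dip = arctan(1.17930) = 49.7°, dipping toward NE (azimuth ≈ 045°).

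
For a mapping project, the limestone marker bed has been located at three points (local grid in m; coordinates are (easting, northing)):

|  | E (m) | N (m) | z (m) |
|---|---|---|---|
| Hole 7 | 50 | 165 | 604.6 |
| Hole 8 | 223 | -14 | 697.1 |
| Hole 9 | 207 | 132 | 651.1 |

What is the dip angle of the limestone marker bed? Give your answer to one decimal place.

Let the plane be z = a·E + b·N + c.
Hole 8−Hole 7: 173a − 179b = 92.5;  Hole 9−Hole 7: 157a − 33b = 46.5.
Solving gives a = 0.23538, b = −0.28927.
Gradient magnitude |∇z| = √(a² + b²) = √(0.05540 + 0.08368) = 0.37294.
True dip = arctan(0.37294) = 20.5°, dipping toward NW (azimuth ≈ 321°).

20.5°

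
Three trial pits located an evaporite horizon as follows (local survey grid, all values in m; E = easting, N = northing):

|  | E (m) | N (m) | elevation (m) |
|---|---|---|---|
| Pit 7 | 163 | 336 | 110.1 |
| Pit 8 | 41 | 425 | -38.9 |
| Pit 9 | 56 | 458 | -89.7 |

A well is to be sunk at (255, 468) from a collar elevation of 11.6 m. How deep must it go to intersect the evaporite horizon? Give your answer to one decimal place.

102.3 m

Two edge vectors: Pit 7→Pit 8 = (-122, 89, -149), Pit 7→Pit 9 = (-107, 122, -199.8).
Normal n = (Pit 7→Pit 8) × (Pit 7→Pit 9) = (395.8, -8432.6, -5361).
So ∂z/∂E = −n_x/n_z = 0.07383 and ∂z/∂N = −n_y/n_z = −1.57295.
Intercept c from Pit 7: 110.1 − 12.03 + 528.51 = 626.58.
At (255, 468): z_contact = 18.83 − 736.14 + 626.58 = -90.74 m.
Depth below ground = 11.6 − (-90.74) = 102.3 m.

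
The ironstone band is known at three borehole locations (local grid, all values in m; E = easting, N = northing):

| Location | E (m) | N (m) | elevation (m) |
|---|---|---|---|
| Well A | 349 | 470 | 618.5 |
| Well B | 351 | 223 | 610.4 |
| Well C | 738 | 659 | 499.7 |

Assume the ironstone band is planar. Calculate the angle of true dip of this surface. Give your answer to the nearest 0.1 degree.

17.8°

Two edge vectors: Well A→Well B = (2, -247, -8.1), Well A→Well C = (389, 189, -118.8).
Normal n = (Well A→Well B) × (Well A→Well C) = (30874.5, -2913.3, 96461).
So ∂z/∂E = −n_x/n_z = −0.32007 and ∂z/∂N = −n_y/n_z = 0.03020.
Gradient magnitude |∇z| = √(a² + b²) = √(0.10245 + 0.00091) = 0.32149.
True dip = arctan(0.32149) = 17.8°, dipping toward E (azimuth ≈ 095°).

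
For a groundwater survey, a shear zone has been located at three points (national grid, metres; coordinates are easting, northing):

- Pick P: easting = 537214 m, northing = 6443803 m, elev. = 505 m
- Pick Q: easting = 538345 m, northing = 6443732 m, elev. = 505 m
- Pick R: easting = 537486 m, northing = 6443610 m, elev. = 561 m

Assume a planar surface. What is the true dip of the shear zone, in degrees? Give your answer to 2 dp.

Let the plane be z = a·easting + b·northing + c.
Pick Q−Pick P: 1131a − 71b = 0;  Pick R−Pick P: 272a − 193b = 56.
Solving gives a = −0.01998, b = −0.31832.
Gradient magnitude |∇z| = √(a² + b²) = √(0.00040 + 0.10133) = 0.31894.
True dip = arctan(0.31894) = 17.69°, dipping toward N (azimuth ≈ 004°).

17.69°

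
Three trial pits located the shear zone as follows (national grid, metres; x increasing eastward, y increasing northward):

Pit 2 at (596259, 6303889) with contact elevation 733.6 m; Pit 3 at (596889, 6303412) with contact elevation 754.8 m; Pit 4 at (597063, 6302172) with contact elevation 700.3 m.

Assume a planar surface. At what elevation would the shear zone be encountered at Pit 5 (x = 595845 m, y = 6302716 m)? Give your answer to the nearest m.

639 m

Let the plane be z = a·x + b·y + c.
Pit 3−Pit 2: 630a − 477b = 21.2;  Pit 4−Pit 2: 804a − 1717b = −33.3.
Solving gives a = 0.07488449, b = 0.05445960.
Then c = 733.6 − a·596259 − b·6303889 = −387224.21.
At (595845, 6302716): z = 44619.5 + 343243.4 − 387224.21 = 638.7 m.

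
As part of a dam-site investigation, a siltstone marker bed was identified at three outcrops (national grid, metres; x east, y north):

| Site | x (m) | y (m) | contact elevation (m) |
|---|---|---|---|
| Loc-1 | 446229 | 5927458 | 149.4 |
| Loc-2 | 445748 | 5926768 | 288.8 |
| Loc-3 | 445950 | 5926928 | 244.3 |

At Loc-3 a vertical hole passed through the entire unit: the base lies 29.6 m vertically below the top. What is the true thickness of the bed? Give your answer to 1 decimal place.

Let the plane be z = a·x + b·y + c.
Loc-2−Loc-1: −481a − 690b = 139.4;  Loc-3−Loc-1: −279a − 530b = 94.9.
Solving gives a = −0.13459, b = −0.10821.
|∇z| = √(a²+b²) = 0.17269, so dip δ = arctan(0.17269) = 9.80°.
True thickness = vertical thickness × cos δ = 29.6 × cos 9.80° = 29.2 m.

29.2 m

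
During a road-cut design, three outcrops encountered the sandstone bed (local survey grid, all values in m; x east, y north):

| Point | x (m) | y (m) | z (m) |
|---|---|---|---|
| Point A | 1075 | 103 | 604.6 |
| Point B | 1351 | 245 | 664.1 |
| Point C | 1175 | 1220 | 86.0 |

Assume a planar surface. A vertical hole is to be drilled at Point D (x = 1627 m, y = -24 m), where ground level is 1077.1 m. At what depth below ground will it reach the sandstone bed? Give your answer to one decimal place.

Two edge vectors: Point A→Point B = (276, 142, 59.5), Point A→Point C = (100, 1117, -518.6).
Normal n = (Point A→Point B) × (Point A→Point C) = (-140102.7, 149083.6, 294092).
So ∂z/∂x = −n_x/n_z = 0.476391 and ∂z/∂y = −n_y/n_z = −0.506928.
Intercept c from Point A: 604.6 − 512.12 + 52.21 = 144.69.
At (1627, -24): z_contact = 775.09 + 12.17 + 144.69 = 931.95 m.
Depth below ground = 1077.1 − 931.95 = 145.2 m.

145.2 m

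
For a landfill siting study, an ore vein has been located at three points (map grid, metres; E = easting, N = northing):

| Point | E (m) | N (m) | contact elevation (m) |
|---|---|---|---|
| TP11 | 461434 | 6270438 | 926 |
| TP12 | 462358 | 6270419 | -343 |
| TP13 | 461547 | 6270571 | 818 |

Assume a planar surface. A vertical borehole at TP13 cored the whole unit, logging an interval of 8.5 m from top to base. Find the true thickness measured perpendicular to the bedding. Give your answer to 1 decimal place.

Let the plane be z = a·E + b·N + c.
TP12−TP11: 924a − 19b = −1269;  TP13−TP11: 113a + 133b = −108.
Solving gives a = −1.36621, b = 0.34873.
|∇z| = √(a²+b²) = 1.41001, so dip δ = arctan(1.41001) = 54.66°.
True thickness = vertical thickness × cos δ = 8.5 × cos 54.66° = 4.9 m.

4.9 m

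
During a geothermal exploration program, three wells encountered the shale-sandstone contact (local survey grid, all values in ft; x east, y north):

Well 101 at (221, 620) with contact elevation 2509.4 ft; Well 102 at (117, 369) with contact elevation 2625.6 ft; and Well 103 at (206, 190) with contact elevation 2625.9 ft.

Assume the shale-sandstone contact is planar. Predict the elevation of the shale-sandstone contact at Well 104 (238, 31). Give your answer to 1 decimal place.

Let the plane be z = a·x + b·y + c.
Well 102−Well 101: −104a − 251b = 116.2;  Well 103−Well 101: −15a − 430b = 116.5.
Solving gives a = −0.50603, b = −0.25328.
Then c = 2509.4 − a·221 − b·620 = 2778.27.
At (238, 31): z = −120.4 − 7.9 + 2778.27 = 2650.0 ft.

2650.0 ft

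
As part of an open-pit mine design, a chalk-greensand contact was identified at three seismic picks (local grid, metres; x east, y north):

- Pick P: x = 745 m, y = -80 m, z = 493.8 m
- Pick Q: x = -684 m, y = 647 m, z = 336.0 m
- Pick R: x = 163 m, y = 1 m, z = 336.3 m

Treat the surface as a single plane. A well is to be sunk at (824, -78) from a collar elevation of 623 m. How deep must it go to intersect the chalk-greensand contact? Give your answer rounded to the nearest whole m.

102 m

Two edge vectors: Pick P→Pick Q = (-1429, 727, -157.8), Pick P→Pick R = (-582, 81, -157.5).
Normal n = (Pick P→Pick Q) × (Pick P→Pick R) = (-101720.7, -133227.9, 307365).
So ∂z/∂x = −n_x/n_z = 0.33094 and ∂z/∂y = −n_y/n_z = 0.43345.
Intercept c from Pick P: 493.8 − 246.55 + 34.68 = 281.92.
At (824, -78): z_contact = 272.7 − 33.8 + 281.92 = 520.8 m.
Depth below ground = 623 − 520.8 = 102 m.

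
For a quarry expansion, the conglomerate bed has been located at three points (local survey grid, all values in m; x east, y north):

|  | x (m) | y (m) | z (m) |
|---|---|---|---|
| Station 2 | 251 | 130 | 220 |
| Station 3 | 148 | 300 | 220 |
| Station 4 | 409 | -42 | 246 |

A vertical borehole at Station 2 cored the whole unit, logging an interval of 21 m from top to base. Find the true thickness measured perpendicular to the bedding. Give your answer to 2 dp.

18.28 m

Let the plane be z = a·x + b·y + c.
Station 3−Station 2: −103a + 170b = 0;  Station 4−Station 2: 158a − 172b = 26.
Solving gives a = 0.48338, b = 0.29287.
|∇z| = √(a²+b²) = 0.56518, so dip δ = arctan(0.56518) = 29.47°.
True thickness = vertical thickness × cos δ = 21 × cos 29.47° = 18.28 m.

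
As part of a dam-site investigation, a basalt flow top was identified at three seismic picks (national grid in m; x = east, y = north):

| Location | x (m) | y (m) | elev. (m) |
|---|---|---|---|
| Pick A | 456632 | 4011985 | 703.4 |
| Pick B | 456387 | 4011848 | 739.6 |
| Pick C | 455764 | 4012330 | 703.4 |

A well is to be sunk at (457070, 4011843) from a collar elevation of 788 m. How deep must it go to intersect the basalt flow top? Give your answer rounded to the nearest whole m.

Two edge vectors: Pick A→Pick B = (-245, -137, 36.2), Pick A→Pick C = (-868, 345, 0).
Normal n = (Pick A→Pick B) × (Pick A→Pick C) = (-12489, -31421.6, -203441).
So ∂z/∂x = −n_x/n_z = −0.06138881 and ∂z/∂y = −n_y/n_z = −0.15445068.
Intercept c from Pick A: 703.4 + 28032.09 + 619653.80 = 648389.29.
At (457070, 4011843): z_contact = −28059.0 − 619631.9 + 648389.29 = 698.4 m.
Depth below ground = 788 − 698.4 = 90 m.

90 m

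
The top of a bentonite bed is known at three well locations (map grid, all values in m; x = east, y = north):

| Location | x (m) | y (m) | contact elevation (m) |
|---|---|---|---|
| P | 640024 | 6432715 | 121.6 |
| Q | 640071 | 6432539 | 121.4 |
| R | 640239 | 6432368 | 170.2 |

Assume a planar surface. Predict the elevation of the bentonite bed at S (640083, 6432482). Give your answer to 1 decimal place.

120.0 m

Two edge vectors: P→Q = (47, -176, -0.2), P→R = (215, -347, 48.6).
Normal n = (P→Q) × (P→R) = (-8623, -2327.2, 21531).
So ∂z/∂x = −n_x/n_z = 0.400492313 and ∂z/∂y = −n_y/n_z = 0.108086016.
Intercept c from P: 121.6 − 256324.69 − 695286.53 = −951489.63.
At (640083, 6432482): z = 256348.3 + 695261.3 − 951489.63 = 120.0 m.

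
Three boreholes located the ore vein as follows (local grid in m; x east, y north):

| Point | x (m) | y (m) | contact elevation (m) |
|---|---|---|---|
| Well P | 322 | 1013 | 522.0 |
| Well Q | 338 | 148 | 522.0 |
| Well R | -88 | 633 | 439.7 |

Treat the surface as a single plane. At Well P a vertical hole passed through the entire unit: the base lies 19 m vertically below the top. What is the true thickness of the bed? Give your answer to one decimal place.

Let the plane be z = a·x + b·y + c.
Well Q−Well P: 16a − 865b = 0;  Well R−Well P: −410a − 380b = −82.3.
Solving gives a = 0.19735, b = 0.00365.
|∇z| = √(a²+b²) = 0.19738, so dip δ = arctan(0.19738) = 11.17°.
True thickness = vertical thickness × cos δ = 19 × cos 11.17° = 18.6 m.

18.6 m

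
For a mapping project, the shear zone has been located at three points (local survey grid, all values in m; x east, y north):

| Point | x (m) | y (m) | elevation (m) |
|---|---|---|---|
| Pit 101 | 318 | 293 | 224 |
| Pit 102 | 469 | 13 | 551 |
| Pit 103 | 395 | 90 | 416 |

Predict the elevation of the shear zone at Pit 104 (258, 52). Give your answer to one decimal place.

Two edge vectors: Pit 101→Pit 102 = (151, -280, 327), Pit 101→Pit 103 = (77, -203, 192).
Normal n = (Pit 101→Pit 102) × (Pit 101→Pit 103) = (12621, -3813, -9093).
So ∂z/∂x = −n_x/n_z = 1.38799 and ∂z/∂y = −n_y/n_z = −0.41933.
Intercept c from Pit 101: 224 − 441.38 + 122.86 = −94.52.
At (258, 52): z = 358.1 − 21.8 − 94.52 = 241.8 m.

241.8 m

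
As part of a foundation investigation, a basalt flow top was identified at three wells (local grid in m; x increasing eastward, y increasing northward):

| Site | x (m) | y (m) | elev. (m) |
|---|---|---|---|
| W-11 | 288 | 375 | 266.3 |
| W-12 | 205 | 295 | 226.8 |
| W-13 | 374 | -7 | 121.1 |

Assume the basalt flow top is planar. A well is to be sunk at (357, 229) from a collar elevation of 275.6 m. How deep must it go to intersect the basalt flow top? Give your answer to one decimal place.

61.5 m

Two edge vectors: W-11→W-12 = (-83, -80, -39.5), W-11→W-13 = (86, -382, -145.2).
Normal n = (W-11→W-12) × (W-11→W-13) = (-3473, -15448.6, 38586).
So ∂z/∂x = −n_x/n_z = 0.09001 and ∂z/∂y = −n_y/n_z = 0.40037.
Intercept c from W-11: 266.3 − 25.92 − 150.14 = 90.24.
At (357, 229): z_contact = 32.13 + 91.68 + 90.24 = 214.06 m.
Depth below ground = 275.6 − 214.06 = 61.5 m.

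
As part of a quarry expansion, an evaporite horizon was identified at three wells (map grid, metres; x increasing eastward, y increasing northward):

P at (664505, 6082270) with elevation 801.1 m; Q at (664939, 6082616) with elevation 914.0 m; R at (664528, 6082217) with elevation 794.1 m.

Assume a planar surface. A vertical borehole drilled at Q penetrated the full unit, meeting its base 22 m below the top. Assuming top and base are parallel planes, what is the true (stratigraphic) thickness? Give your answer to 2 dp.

21.51 m

Two edge vectors: P→Q = (434, 346, 112.9), P→R = (23, -53, -7).
Normal n = (P→Q) × (P→R) = (3561.7, 5634.7, -30960).
So ∂z/∂x = −n_x/n_z = 0.11504 and ∂z/∂y = −n_y/n_z = 0.18200.
|∇z| = √(a²+b²) = 0.21531, so dip δ = arctan(0.21531) = 12.15°.
True thickness = vertical thickness × cos δ = 22 × cos 12.15° = 21.51 m.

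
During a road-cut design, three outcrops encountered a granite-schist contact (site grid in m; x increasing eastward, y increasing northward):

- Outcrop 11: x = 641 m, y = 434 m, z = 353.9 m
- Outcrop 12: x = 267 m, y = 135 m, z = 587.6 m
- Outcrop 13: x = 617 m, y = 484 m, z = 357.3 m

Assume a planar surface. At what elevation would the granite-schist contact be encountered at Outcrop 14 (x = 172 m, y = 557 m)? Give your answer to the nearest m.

Two edge vectors: Outcrop 11→Outcrop 12 = (-374, -299, 233.7), Outcrop 11→Outcrop 13 = (-24, 50, 3.4).
Normal n = (Outcrop 11→Outcrop 12) × (Outcrop 11→Outcrop 13) = (-12701.6, -4337.2, -25876).
So ∂z/∂x = −n_x/n_z = −0.49086 and ∂z/∂y = −n_y/n_z = −0.16761.
Intercept c from Outcrop 11: 353.9 + 314.64 + 72.74 = 741.29.
At (172, 557): z = −84.4 − 93.4 + 741.29 = 563.5 m.

563 m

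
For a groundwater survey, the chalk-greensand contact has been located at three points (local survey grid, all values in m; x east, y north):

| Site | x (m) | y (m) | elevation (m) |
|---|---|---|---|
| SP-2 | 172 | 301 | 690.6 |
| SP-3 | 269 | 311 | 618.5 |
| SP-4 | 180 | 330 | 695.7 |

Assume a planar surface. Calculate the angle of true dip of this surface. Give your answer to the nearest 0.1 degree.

Two edge vectors: SP-2→SP-3 = (97, 10, -72.1), SP-2→SP-4 = (8, 29, 5.1).
Normal n = (SP-2→SP-3) × (SP-2→SP-4) = (2141.9, -1071.5, 2733).
So ∂z/∂x = −n_x/n_z = −0.78372 and ∂z/∂y = −n_y/n_z = 0.39206.
Gradient magnitude |∇z| = √(a² + b²) = √(0.61421 + 0.15371) = 0.87631.
True dip = arctan(0.87631) = 41.2°, dipping toward ESE (azimuth ≈ 117°).

41.2°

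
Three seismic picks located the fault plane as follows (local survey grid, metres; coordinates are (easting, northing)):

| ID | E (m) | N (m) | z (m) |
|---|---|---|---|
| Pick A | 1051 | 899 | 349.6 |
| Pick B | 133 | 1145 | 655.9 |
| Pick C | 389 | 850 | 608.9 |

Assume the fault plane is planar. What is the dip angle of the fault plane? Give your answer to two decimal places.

22.56°

Two edge vectors: Pick A→Pick B = (-918, 246, 306.3), Pick A→Pick C = (-662, -49, 259.3).
Normal n = (Pick A→Pick B) × (Pick A→Pick C) = (78796.5, 35266.8, 207834).
So ∂z/∂E = −n_x/n_z = −0.37913 and ∂z/∂N = −n_y/n_z = −0.16969.
Gradient magnitude |∇z| = √(a² + b²) = √(0.14374 + 0.02879) = 0.41537.
True dip = arctan(0.41537) = 22.56°, dipping toward ENE (azimuth ≈ 066°).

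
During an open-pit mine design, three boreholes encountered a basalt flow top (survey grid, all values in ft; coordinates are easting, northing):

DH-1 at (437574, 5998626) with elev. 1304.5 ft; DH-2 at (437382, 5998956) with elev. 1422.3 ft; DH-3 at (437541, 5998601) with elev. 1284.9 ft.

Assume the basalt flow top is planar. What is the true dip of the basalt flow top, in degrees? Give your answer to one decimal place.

28.2°

Two edge vectors: DH-1→DH-2 = (-192, 330, 117.8), DH-1→DH-3 = (-33, -25, -19.6).
Normal n = (DH-1→DH-2) × (DH-1→DH-3) = (-3523, -7650.6, 15690).
So ∂z/∂easting = −n_x/n_z = 0.22454 and ∂z/∂northing = −n_y/n_z = 0.48761.
Gradient magnitude |∇z| = √(a² + b²) = √(0.05042 + 0.23776) = 0.53682.
True dip = arctan(0.53682) = 28.2°, dipping toward SSW (azimuth ≈ 205°).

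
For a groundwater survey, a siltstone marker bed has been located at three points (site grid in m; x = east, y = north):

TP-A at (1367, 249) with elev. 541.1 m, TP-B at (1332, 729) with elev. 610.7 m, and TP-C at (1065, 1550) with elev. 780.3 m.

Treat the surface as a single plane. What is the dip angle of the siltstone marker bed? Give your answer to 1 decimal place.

Let the plane be z = a·x + b·y + c.
TP-B−TP-A: −35a + 480b = 69.6;  TP-C−TP-A: −302a + 1301b = 239.2.
Solving gives a = −0.24407, b = 0.12720.
Gradient magnitude |∇z| = √(a² + b²) = √(0.05957 + 0.01618) = 0.27523.
True dip = arctan(0.27523) = 15.4°, dipping toward ESE (azimuth ≈ 118°).

15.4°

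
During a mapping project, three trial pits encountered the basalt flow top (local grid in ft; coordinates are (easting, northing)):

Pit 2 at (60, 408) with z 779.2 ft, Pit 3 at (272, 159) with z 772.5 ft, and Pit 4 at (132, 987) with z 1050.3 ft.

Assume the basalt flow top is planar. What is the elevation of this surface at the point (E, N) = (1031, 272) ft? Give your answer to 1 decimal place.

Two edge vectors: Pit 2→Pit 3 = (212, -249, -6.7), Pit 2→Pit 4 = (72, 579, 271.1).
Normal n = (Pit 2→Pit 3) × (Pit 2→Pit 4) = (-63624.6, -57955.6, 140676).
So ∂z/∂E = −n_x/n_z = 0.452278 and ∂z/∂N = −n_y/n_z = 0.411979.
Intercept c from Pit 2: 779.2 − 27.14 − 168.09 = 583.98.
At (1031, 272): z = 466.3 + 112.1 + 583.98 = 1162.3 ft.

1162.3 ft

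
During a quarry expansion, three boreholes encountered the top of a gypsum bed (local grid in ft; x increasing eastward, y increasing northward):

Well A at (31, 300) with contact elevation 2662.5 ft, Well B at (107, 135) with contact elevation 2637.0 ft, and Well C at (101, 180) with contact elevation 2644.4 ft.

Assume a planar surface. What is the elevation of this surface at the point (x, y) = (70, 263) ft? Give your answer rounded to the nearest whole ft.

2657 ft

Two edge vectors: Well A→Well B = (76, -165, -25.5), Well A→Well C = (70, -120, -18.1).
Normal n = (Well A→Well B) × (Well A→Well C) = (-73.5, -409.4, 2430).
So ∂z/∂x = −n_x/n_z = 0.03025 and ∂z/∂y = −n_y/n_z = 0.16848.
Intercept c from Well A: 2662.5 − 0.94 − 50.54 = 2611.02.
At (70, 263): z = 2.1 + 44.3 + 2611.02 = 2657.4 ft.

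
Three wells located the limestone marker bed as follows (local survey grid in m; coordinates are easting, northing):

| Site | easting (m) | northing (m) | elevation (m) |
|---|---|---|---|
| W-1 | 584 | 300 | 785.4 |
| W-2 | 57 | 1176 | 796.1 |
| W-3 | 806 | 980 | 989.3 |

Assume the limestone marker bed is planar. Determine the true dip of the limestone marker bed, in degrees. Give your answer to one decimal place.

20.2°

Let the plane be z = a·easting + b·northing + c.
W-2−W-1: −527a + 876b = 10.7;  W-3−W-1: 222a + 680b = 203.9.
Solving gives a = 0.30993, b = 0.19867.
Gradient magnitude |∇z| = √(a² + b²) = √(0.09606 + 0.03947) = 0.36814.
True dip = arctan(0.36814) = 20.2°, dipping toward WSW (azimuth ≈ 237°).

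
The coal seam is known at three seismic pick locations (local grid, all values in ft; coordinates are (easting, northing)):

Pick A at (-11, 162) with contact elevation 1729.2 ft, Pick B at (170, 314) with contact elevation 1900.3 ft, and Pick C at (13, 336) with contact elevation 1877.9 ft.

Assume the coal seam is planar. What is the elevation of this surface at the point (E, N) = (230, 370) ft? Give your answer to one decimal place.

1961.6 ft

Two edge vectors: Pick A→Pick B = (181, 152, 171.1), Pick A→Pick C = (24, 174, 148.7).
Normal n = (Pick A→Pick B) × (Pick A→Pick C) = (-7169, -22808.3, 27846).
So ∂z/∂E = −n_x/n_z = 0.25745 and ∂z/∂N = −n_y/n_z = 0.81909.
Intercept c from Pick A: 1729.2 + 2.83 − 132.69 = 1599.34.
At (230, 370): z = 59.2 + 303.1 + 1599.34 = 1961.6 ft.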